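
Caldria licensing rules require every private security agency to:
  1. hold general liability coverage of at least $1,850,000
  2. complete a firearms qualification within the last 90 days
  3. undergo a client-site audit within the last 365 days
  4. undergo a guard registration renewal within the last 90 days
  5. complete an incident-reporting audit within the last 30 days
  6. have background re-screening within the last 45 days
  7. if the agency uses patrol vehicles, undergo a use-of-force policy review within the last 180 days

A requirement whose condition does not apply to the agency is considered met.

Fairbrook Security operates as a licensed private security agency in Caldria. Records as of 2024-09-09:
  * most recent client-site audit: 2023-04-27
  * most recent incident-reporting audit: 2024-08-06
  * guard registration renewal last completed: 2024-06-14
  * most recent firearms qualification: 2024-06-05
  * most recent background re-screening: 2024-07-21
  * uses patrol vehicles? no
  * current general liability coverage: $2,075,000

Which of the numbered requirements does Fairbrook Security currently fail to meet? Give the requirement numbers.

1. general liability coverage $2,075,000 ≥ $1,850,000 → met
2. firearms qualification 96 days ago vs limit 90 → not met
3. client-site audit 501 days ago vs limit 365 → not met
4. guard registration renewal 87 days ago vs limit 90 → met
5. incident-reporting audit 34 days ago vs limit 30 → not met
6. background re-screening 50 days ago vs limit 45 → not met
7. condition 'uses patrol vehicles' does not hold → requirement n/a → met
Not met: 2, 3, 5, 6

2, 3, 5, 6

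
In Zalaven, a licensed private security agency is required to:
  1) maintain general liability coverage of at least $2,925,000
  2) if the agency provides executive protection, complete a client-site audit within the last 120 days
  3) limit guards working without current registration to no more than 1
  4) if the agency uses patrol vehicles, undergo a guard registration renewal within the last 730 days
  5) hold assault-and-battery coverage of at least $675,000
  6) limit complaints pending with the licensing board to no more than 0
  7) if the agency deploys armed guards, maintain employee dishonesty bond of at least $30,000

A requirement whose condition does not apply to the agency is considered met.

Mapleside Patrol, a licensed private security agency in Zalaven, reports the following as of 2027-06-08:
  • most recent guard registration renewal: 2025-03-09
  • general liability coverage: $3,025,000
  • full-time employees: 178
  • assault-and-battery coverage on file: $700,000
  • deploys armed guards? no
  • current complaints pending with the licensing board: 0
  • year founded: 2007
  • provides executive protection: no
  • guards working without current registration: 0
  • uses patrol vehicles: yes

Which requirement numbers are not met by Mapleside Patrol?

1. general liability coverage $3,025,000 ≥ $2,925,000 → met
2. condition 'provides executive protection' does not hold → requirement n/a → met
3. guards working without current registration 0 ≤ 1 → met
4. condition 'uses patrol vehicles' holds; guard registration renewal 821 days ago vs limit 730 → not met
5. assault-and-battery coverage $700,000 ≥ $675,000 → met
6. complaints pending with the licensing board 0 ≤ 0 → met
7. condition 'deploys armed guards' does not hold → requirement n/a → met
Not met: 4

4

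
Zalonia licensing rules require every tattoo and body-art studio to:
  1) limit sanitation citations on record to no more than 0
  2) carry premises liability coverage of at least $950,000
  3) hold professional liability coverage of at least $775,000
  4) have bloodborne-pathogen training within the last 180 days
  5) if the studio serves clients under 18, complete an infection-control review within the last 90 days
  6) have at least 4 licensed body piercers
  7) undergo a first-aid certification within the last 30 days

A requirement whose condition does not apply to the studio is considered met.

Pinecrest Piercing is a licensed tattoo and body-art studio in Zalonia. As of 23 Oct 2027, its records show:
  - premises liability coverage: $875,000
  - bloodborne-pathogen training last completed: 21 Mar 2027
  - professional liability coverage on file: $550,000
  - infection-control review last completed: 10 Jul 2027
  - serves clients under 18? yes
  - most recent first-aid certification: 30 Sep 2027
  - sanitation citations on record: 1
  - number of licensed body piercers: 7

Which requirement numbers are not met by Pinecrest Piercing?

1, 2, 3, 4, 5

1. sanitation citations on record 1 > 0 → not met
2. premises liability coverage $875,000 < $950,000 → not met
3. professional liability coverage $550,000 < $775,000 → not met
4. bloodborne-pathogen training 216 days ago vs limit 180 → not met
5. condition 'serves clients under 18' holds; infection-control review 105 days ago vs limit 90 → not met
6. licensed body piercers 7 ≥ 4 → met
7. first-aid certification 23 days ago vs limit 30 → met
Not met: 1, 2, 3, 4, 5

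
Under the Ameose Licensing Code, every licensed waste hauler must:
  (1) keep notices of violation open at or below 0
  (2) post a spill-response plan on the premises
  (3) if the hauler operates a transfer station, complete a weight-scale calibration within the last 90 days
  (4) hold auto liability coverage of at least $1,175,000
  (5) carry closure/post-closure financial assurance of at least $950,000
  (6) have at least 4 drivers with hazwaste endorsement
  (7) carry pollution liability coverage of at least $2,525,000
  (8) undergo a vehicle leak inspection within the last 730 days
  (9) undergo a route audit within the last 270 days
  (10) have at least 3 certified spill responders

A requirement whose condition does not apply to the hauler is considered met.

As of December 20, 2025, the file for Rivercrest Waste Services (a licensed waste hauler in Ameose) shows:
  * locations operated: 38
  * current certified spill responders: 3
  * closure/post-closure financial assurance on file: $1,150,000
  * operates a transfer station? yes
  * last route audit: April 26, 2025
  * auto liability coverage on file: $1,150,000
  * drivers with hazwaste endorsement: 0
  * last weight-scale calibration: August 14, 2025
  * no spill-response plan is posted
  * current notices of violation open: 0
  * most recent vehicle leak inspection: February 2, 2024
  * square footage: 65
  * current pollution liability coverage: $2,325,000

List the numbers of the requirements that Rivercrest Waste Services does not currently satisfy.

1. notices of violation open 0 ≤ 0 → met
2. spill-response plan absent → not met
3. condition 'operates a transfer station' holds; weight-scale calibration 128 days ago vs limit 90 → not met
4. auto liability coverage $1,150,000 < $1,175,000 → not met
5. closure/post-closure financial assurance $1,150,000 ≥ $950,000 → met
6. drivers with hazwaste endorsement 0 < 4 → not met
7. pollution liability coverage $2,325,000 < $2,525,000 → not met
8. vehicle leak inspection 687 days ago vs limit 730 → met
9. route audit 238 days ago vs limit 270 → met
10. certified spill responders 3 ≥ 3 → met
Not met: 2, 3, 4, 6, 7

2, 3, 4, 6, 7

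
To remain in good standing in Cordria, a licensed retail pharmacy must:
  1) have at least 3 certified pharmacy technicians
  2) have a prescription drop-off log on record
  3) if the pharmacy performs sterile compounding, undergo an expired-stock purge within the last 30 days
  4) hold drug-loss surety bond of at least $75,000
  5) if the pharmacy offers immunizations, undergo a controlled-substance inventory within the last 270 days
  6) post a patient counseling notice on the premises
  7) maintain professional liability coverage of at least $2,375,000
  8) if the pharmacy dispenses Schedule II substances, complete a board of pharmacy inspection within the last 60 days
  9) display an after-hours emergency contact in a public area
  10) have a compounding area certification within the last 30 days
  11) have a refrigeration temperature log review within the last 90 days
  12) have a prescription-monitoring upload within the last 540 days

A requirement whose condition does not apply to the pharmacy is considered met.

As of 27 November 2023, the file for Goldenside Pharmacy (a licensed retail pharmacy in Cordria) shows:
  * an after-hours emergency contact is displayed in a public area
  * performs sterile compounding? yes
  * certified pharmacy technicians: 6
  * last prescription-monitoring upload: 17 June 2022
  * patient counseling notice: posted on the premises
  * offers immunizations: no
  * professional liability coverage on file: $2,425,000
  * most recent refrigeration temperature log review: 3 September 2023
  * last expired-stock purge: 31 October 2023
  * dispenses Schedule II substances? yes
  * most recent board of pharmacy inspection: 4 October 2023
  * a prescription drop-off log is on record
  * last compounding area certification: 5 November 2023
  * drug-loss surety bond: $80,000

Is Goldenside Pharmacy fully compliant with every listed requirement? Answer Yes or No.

Yes

1. certified pharmacy technicians 6 ≥ 3 → met
2. prescription drop-off log present → met
3. condition 'performs sterile compounding' holds; expired-stock purge 27 days ago vs limit 30 → met
4. drug-loss surety bond $80,000 ≥ $75,000 → met
5. condition 'offers immunizations' does not hold → requirement n/a → met
6. patient counseling notice present → met
7. professional liability coverage $2,425,000 ≥ $2,375,000 → met
8. condition 'dispenses Schedule II substances' holds; board of pharmacy inspection 54 days ago vs limit 60 → met
9. after-hours emergency contact present → met
10. compounding area certification 22 days ago vs limit 30 → met
11. refrigeration temperature log review 85 days ago vs limit 90 → met
12. prescription-monitoring upload 528 days ago vs limit 540 → met
All met.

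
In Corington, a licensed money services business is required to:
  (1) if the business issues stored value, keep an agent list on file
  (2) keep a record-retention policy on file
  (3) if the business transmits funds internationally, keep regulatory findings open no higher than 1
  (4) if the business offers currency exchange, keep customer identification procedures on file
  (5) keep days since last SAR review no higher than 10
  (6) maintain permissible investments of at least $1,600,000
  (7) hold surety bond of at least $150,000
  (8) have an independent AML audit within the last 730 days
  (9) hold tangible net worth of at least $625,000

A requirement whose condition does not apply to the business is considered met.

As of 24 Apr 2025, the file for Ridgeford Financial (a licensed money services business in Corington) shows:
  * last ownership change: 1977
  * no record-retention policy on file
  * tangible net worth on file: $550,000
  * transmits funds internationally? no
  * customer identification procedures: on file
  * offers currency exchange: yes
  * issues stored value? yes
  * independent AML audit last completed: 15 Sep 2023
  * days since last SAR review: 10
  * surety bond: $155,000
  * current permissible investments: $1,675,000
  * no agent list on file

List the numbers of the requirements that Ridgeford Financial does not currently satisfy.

1, 2, 9

1. condition 'issues stored value' holds; agent list absent → not met
2. record-retention policy absent → not met
3. condition 'transmits funds internationally' does not hold → requirement n/a → met
4. condition 'offers currency exchange' holds; customer identification procedures present → met
5. days since last SAR review 10 ≤ 10 → met
6. permissible investments $1,675,000 ≥ $1,600,000 → met
7. surety bond $155,000 ≥ $150,000 → met
8. independent AML audit 587 days ago vs limit 730 → met
9. tangible net worth $550,000 < $625,000 → not met
Not met: 1, 2, 9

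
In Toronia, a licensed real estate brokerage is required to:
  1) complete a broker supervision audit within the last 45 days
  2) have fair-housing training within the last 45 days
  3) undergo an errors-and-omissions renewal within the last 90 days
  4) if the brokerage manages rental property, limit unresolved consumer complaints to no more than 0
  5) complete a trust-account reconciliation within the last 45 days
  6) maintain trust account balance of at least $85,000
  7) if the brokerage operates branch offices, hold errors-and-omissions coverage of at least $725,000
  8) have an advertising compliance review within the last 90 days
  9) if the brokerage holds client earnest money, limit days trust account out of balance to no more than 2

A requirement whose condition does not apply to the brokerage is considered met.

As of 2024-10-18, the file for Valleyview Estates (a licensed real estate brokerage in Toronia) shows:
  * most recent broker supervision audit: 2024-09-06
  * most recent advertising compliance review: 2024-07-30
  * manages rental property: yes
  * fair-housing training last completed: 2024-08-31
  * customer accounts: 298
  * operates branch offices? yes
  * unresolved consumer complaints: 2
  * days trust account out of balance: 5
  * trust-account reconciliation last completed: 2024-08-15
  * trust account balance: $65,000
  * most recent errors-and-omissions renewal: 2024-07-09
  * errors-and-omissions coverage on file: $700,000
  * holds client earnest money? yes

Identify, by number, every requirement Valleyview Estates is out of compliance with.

2, 3, 4, 5, 6, 7, 9

1. broker supervision audit 42 days ago vs limit 45 → met
2. fair-housing training 48 days ago vs limit 45 → not met
3. errors-and-omissions renewal 101 days ago vs limit 90 → not met
4. condition 'manages rental property' holds; unresolved consumer complaints 2 > 0 → not met
5. trust-account reconciliation 64 days ago vs limit 45 → not met
6. trust account balance $65,000 < $85,000 → not met
7. condition 'operates branch offices' holds; errors-and-omissions coverage $700,000 < $725,000 → not met
8. advertising compliance review 80 days ago vs limit 90 → met
9. condition 'holds client earnest money' holds; days trust account out of balance 5 > 2 → not met
Not met: 2, 3, 4, 5, 6, 7, 9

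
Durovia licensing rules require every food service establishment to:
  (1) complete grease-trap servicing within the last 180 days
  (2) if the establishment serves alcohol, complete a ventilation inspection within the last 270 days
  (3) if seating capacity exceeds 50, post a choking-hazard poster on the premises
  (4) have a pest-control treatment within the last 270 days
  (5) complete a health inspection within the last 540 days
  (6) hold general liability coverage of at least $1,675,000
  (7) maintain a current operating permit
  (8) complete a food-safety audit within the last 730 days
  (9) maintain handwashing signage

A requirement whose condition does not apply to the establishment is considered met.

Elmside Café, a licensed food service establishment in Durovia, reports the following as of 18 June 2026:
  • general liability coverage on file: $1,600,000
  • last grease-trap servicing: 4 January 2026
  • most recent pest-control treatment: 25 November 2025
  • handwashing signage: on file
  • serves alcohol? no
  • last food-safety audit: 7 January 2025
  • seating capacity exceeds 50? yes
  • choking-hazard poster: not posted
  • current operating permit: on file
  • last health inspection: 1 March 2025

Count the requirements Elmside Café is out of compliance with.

2

1. grease-trap servicing 165 days ago vs limit 180 → met
2. condition 'serves alcohol' does not hold → requirement n/a → met
3. condition 'seating capacity exceeds 50' holds; choking-hazard poster absent → not met
4. pest-control treatment 205 days ago vs limit 270 → met
5. health inspection 474 days ago vs limit 540 → met
6. general liability coverage $1,600,000 < $1,675,000 → not met
7. current operating permit present → met
8. food-safety audit 527 days ago vs limit 730 → met
9. handwashing signage present → met
Not met: 2 of 9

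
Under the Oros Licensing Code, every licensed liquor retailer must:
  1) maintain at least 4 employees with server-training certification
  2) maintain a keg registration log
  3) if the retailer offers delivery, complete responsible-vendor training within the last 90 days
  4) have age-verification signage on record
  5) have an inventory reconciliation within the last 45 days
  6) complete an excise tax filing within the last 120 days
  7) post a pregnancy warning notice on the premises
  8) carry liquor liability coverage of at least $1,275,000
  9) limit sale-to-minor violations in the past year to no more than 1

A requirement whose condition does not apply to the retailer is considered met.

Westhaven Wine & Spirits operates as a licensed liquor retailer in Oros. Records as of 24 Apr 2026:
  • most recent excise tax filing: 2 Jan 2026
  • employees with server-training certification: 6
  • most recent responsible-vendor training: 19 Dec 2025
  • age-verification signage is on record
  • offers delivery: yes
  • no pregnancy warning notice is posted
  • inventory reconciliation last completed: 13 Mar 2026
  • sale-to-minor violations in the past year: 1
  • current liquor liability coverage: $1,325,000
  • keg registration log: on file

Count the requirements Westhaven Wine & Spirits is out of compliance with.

1. employees with server-training certification 6 ≥ 4 → met
2. keg registration log present → met
3. condition 'offers delivery' holds; responsible-vendor training 126 days ago vs limit 90 → not met
4. age-verification signage present → met
5. inventory reconciliation 42 days ago vs limit 45 → met
6. excise tax filing 112 days ago vs limit 120 → met
7. pregnancy warning notice absent → not met
8. liquor liability coverage $1,325,000 ≥ $1,275,000 → met
9. sale-to-minor violations in the past year 1 ≤ 1 → met
Not met: 2 of 9

2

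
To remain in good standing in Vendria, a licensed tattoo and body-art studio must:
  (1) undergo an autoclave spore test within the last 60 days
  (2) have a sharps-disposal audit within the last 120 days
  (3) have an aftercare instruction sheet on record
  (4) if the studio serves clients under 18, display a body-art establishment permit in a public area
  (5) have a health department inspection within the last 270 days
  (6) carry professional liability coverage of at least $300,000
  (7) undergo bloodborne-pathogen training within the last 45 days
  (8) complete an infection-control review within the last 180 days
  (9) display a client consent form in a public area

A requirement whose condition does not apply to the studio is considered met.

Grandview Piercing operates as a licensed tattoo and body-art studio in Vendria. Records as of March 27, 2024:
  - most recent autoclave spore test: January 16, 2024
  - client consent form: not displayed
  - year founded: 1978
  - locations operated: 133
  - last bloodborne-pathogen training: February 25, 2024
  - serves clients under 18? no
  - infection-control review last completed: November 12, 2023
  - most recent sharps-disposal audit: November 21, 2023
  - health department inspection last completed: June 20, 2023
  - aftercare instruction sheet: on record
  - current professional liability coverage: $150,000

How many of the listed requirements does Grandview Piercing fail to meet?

1. autoclave spore test 71 days ago vs limit 60 → not met
2. sharps-disposal audit 127 days ago vs limit 120 → not met
3. aftercare instruction sheet present → met
4. condition 'serves clients under 18' does not hold → requirement n/a → met
5. health department inspection 281 days ago vs limit 270 → not met
6. professional liability coverage $150,000 < $300,000 → not met
7. bloodborne-pathogen training 31 days ago vs limit 45 → met
8. infection-control review 136 days ago vs limit 180 → met
9. client consent form absent → not met
Not met: 5 of 9

5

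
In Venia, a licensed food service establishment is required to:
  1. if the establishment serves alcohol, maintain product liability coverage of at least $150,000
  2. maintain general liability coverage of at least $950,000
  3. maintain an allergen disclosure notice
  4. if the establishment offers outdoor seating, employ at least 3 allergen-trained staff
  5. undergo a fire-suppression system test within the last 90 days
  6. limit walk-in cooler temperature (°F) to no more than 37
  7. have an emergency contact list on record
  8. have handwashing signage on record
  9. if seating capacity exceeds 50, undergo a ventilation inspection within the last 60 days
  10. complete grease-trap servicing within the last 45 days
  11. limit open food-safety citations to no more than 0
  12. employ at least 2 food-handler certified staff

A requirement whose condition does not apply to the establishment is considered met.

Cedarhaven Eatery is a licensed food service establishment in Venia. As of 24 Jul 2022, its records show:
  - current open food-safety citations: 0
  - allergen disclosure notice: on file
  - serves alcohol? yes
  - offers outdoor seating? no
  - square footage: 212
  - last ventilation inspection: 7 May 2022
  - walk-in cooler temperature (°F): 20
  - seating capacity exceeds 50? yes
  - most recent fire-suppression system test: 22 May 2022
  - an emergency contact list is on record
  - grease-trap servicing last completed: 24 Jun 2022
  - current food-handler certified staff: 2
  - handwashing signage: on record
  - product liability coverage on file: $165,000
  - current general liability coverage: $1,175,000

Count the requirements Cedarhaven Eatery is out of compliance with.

1

1. condition 'serves alcohol' holds; product liability coverage $165,000 ≥ $150,000 → met
2. general liability coverage $1,175,000 ≥ $950,000 → met
3. allergen disclosure notice present → met
4. condition 'offers outdoor seating' does not hold → requirement n/a → met
5. fire-suppression system test 63 days ago vs limit 90 → met
6. walk-in cooler temperature (°F) 20 ≤ 37 → met
7. emergency contact list present → met
8. handwashing signage present → met
9. condition 'seating capacity exceeds 50' holds; ventilation inspection 78 days ago vs limit 60 → not met
10. grease-trap servicing 30 days ago vs limit 45 → met
11. open food-safety citations 0 ≤ 0 → met
12. food-handler certified staff 2 ≥ 2 → met
Not met: 1 of 12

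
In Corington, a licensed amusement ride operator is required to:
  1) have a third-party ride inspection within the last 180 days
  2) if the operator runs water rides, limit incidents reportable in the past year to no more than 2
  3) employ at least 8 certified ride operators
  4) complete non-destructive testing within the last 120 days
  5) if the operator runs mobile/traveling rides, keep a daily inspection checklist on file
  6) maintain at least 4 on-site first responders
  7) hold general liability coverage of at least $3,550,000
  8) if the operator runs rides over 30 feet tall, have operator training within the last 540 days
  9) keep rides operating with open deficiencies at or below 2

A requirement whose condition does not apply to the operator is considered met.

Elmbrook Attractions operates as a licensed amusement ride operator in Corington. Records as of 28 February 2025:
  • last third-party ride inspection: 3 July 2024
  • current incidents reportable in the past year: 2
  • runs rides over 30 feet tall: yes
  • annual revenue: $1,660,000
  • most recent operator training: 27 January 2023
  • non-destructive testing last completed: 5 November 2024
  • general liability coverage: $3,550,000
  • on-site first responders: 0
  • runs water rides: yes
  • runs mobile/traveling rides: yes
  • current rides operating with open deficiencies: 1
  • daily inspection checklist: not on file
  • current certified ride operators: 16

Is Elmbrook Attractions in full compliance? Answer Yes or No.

No

1. third-party ride inspection 240 days ago vs limit 180 → not met
2. condition 'runs water rides' holds; incidents reportable in the past year 2 ≤ 2 → met
3. certified ride operators 16 ≥ 8 → met
4. non-destructive testing 115 days ago vs limit 120 → met
5. condition 'runs mobile/traveling rides' holds; daily inspection checklist absent → not met
6. on-site first responders 0 < 4 → not met
7. general liability coverage $3,550,000 ≥ $3,550,000 → met
8. condition 'runs rides over 30 feet tall' holds; operator training 763 days ago vs limit 540 → not met
9. rides operating with open deficiencies 1 ≤ 2 → met
Not met: 1, 5, 6, 8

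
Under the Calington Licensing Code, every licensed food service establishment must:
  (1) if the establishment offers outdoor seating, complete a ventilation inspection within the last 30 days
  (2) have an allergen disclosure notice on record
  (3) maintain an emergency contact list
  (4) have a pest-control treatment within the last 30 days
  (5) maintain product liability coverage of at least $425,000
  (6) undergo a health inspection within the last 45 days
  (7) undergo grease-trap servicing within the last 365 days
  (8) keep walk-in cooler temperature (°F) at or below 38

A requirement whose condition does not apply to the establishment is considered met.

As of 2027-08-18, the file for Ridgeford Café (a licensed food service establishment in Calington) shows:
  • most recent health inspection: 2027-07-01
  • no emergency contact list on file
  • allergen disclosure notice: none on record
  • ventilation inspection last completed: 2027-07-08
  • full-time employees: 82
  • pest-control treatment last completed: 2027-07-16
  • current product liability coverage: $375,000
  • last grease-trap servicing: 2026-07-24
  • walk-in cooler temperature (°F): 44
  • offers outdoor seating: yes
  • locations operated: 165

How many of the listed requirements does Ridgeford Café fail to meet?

8

1. condition 'offers outdoor seating' holds; ventilation inspection 41 days ago vs limit 30 → not met
2. allergen disclosure notice absent → not met
3. emergency contact list absent → not met
4. pest-control treatment 33 days ago vs limit 30 → not met
5. product liability coverage $375,000 < $425,000 → not met
6. health inspection 48 days ago vs limit 45 → not met
7. grease-trap servicing 390 days ago vs limit 365 → not met
8. walk-in cooler temperature (°F) 44 > 38 → not met
Not met: 8 of 8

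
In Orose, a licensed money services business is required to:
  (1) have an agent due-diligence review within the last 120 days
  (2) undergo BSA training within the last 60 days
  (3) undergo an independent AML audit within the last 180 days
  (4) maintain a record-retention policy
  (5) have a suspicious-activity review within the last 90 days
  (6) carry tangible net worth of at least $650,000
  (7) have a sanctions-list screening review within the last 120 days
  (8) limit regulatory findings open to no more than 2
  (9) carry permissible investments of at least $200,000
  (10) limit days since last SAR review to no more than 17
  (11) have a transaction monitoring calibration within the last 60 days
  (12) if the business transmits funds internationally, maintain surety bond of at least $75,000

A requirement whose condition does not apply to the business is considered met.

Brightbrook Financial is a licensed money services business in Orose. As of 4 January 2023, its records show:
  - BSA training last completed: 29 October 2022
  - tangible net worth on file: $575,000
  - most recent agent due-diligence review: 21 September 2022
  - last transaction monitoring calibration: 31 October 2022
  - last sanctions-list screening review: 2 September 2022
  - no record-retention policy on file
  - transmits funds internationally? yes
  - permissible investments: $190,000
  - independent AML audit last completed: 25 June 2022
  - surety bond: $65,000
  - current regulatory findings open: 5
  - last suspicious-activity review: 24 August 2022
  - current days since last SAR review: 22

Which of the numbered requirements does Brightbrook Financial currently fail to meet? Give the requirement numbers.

2, 3, 4, 5, 6, 7, 8, 9, 10, 11, 12

1. agent due-diligence review 105 days ago vs limit 120 → met
2. BSA training 67 days ago vs limit 60 → not met
3. independent AML audit 193 days ago vs limit 180 → not met
4. record-retention policy absent → not met
5. suspicious-activity review 133 days ago vs limit 90 → not met
6. tangible net worth $575,000 < $650,000 → not met
7. sanctions-list screening review 124 days ago vs limit 120 → not met
8. regulatory findings open 5 > 2 → not met
9. permissible investments $190,000 < $200,000 → not met
10. days since last SAR review 22 > 17 → not met
11. transaction monitoring calibration 65 days ago vs limit 60 → not met
12. condition 'transmits funds internationally' holds; surety bond $65,000 < $75,000 → not met
Not met: 2, 3, 4, 5, 6, 7, 8, 9, 10, 11, 12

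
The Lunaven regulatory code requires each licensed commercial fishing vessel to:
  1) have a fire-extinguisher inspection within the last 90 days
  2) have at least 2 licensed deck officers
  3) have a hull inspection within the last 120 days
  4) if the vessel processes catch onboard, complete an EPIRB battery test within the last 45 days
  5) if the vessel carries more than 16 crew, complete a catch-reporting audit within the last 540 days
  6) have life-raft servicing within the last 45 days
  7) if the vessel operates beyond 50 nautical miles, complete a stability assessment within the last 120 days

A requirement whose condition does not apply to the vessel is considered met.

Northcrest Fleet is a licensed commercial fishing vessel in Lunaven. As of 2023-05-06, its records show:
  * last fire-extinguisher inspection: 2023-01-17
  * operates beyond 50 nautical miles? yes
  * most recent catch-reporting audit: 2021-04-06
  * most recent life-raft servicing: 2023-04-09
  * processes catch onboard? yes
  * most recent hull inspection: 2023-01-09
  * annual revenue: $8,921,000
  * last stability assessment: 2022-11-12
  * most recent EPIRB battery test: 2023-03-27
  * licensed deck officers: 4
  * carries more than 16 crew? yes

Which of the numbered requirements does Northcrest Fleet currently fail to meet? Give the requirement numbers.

1, 5, 7

1. fire-extinguisher inspection 109 days ago vs limit 90 → not met
2. licensed deck officers 4 ≥ 2 → met
3. hull inspection 117 days ago vs limit 120 → met
4. condition 'processes catch onboard' holds; EPIRB battery test 40 days ago vs limit 45 → met
5. condition 'carries more than 16 crew' holds; catch-reporting audit 760 days ago vs limit 540 → not met
6. life-raft servicing 27 days ago vs limit 45 → met
7. condition 'operates beyond 50 nautical miles' holds; stability assessment 175 days ago vs limit 120 → not met
Not met: 1, 5, 7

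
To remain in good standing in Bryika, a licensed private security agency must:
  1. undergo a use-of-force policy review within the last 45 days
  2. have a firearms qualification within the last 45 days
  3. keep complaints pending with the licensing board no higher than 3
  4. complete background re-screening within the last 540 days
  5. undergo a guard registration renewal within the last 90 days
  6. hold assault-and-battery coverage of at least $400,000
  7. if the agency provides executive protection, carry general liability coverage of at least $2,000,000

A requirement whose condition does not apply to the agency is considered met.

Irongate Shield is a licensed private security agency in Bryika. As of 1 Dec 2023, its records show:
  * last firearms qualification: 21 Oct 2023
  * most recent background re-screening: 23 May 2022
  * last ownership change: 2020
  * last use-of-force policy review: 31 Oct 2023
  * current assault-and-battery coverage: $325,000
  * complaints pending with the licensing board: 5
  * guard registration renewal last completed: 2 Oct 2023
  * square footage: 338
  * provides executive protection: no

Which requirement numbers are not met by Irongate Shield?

1. use-of-force policy review 31 days ago vs limit 45 → met
2. firearms qualification 41 days ago vs limit 45 → met
3. complaints pending with the licensing board 5 > 3 → not met
4. background re-screening 557 days ago vs limit 540 → not met
5. guard registration renewal 60 days ago vs limit 90 → met
6. assault-and-battery coverage $325,000 < $400,000 → not met
7. condition 'provides executive protection' does not hold → requirement n/a → met
Not met: 3, 4, 6

3, 4, 6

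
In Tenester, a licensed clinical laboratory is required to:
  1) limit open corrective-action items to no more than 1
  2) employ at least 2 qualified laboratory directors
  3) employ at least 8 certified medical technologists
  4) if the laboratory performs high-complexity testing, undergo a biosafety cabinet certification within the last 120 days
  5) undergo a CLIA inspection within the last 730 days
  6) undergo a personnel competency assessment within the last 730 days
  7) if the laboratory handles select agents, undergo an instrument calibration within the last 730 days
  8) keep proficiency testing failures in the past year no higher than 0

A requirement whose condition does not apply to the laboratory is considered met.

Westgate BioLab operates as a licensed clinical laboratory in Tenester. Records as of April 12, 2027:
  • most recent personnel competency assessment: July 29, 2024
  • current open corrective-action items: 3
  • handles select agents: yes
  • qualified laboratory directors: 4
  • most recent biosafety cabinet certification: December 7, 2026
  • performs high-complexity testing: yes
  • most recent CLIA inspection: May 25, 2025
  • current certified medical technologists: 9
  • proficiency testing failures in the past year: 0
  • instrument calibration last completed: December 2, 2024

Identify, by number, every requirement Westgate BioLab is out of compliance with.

1, 4, 6, 7

1. open corrective-action items 3 > 1 → not met
2. qualified laboratory directors 4 ≥ 2 → met
3. certified medical technologists 9 ≥ 8 → met
4. condition 'performs high-complexity testing' holds; biosafety cabinet certification 126 days ago vs limit 120 → not met
5. CLIA inspection 687 days ago vs limit 730 → met
6. personnel competency assessment 987 days ago vs limit 730 → not met
7. condition 'handles select agents' holds; instrument calibration 861 days ago vs limit 730 → not met
8. proficiency testing failures in the past year 0 ≤ 0 → met
Not met: 1, 4, 6, 7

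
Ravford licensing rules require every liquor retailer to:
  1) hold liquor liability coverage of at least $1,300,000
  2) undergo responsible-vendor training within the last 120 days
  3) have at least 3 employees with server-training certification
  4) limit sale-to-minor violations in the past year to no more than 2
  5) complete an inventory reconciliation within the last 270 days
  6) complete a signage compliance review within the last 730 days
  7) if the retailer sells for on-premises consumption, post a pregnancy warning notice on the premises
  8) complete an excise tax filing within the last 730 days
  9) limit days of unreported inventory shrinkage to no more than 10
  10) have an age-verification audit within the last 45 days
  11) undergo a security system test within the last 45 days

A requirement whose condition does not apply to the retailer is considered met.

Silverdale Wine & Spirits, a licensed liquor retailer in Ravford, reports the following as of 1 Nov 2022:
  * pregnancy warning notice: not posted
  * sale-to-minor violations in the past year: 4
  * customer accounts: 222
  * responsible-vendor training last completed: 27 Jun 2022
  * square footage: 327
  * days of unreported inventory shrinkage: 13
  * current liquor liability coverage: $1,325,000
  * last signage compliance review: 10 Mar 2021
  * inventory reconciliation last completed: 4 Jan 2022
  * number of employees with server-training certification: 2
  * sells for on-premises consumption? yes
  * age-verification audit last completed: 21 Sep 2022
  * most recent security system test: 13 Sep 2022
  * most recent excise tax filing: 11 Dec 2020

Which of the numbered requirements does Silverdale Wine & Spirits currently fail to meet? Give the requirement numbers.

2, 3, 4, 5, 7, 9, 11

1. liquor liability coverage $1,325,000 ≥ $1,300,000 → met
2. responsible-vendor training 127 days ago vs limit 120 → not met
3. employees with server-training certification 2 < 3 → not met
4. sale-to-minor violations in the past year 4 > 2 → not met
5. inventory reconciliation 301 days ago vs limit 270 → not met
6. signage compliance review 601 days ago vs limit 730 → met
7. condition 'sells for on-premises consumption' holds; pregnancy warning notice absent → not met
8. excise tax filing 690 days ago vs limit 730 → met
9. days of unreported inventory shrinkage 13 > 10 → not met
10. age-verification audit 41 days ago vs limit 45 → met
11. security system test 49 days ago vs limit 45 → not met
Not met: 2, 3, 4, 5, 7, 9, 11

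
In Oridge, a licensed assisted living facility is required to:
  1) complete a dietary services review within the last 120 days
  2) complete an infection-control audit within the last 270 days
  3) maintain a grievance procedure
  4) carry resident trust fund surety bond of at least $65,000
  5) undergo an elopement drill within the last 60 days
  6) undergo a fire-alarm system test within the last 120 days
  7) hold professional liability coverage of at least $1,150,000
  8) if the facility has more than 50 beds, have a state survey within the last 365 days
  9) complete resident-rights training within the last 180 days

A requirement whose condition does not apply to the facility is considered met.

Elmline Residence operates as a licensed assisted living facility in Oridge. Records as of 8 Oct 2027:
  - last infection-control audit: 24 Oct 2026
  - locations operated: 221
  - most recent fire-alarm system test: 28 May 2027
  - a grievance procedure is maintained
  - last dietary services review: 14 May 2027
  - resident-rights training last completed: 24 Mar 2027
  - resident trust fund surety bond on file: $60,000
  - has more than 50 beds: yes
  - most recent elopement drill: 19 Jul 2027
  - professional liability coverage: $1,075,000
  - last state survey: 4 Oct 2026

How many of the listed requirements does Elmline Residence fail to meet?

8

1. dietary services review 147 days ago vs limit 120 → not met
2. infection-control audit 349 days ago vs limit 270 → not met
3. grievance procedure present → met
4. resident trust fund surety bond $60,000 < $65,000 → not met
5. elopement drill 81 days ago vs limit 60 → not met
6. fire-alarm system test 133 days ago vs limit 120 → not met
7. professional liability coverage $1,075,000 < $1,150,000 → not met
8. condition 'has more than 50 beds' holds; state survey 369 days ago vs limit 365 → not met
9. resident-rights training 198 days ago vs limit 180 → not met
Not met: 8 of 9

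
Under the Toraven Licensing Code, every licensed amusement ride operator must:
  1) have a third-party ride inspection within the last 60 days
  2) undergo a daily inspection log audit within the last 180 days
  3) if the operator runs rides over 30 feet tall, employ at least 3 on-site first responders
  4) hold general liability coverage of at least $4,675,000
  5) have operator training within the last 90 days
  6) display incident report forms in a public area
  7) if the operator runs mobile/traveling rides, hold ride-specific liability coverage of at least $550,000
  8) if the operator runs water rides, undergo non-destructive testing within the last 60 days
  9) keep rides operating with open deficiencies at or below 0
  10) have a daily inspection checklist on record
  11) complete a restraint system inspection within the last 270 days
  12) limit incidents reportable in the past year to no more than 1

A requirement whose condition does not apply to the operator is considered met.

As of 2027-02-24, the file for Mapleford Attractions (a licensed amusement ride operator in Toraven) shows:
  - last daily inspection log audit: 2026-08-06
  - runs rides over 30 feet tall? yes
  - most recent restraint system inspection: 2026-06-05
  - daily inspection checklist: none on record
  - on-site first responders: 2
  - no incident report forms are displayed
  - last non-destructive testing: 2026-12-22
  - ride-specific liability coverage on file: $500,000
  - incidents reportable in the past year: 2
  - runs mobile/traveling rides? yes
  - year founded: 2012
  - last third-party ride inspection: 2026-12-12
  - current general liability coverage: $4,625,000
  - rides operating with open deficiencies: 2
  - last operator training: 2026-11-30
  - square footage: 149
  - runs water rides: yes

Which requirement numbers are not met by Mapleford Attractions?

1, 2, 3, 4, 6, 7, 8, 9, 10, 12

1. third-party ride inspection 74 days ago vs limit 60 → not met
2. daily inspection log audit 202 days ago vs limit 180 → not met
3. condition 'runs rides over 30 feet tall' holds; on-site first responders 2 < 3 → not met
4. general liability coverage $4,625,000 < $4,675,000 → not met
5. operator training 86 days ago vs limit 90 → met
6. incident report forms absent → not met
7. condition 'runs mobile/traveling rides' holds; ride-specific liability coverage $500,000 < $550,000 → not met
8. condition 'runs water rides' holds; non-destructive testing 64 days ago vs limit 60 → not met
9. rides operating with open deficiencies 2 > 0 → not met
10. daily inspection checklist absent → not met
11. restraint system inspection 264 days ago vs limit 270 → met
12. incidents reportable in the past year 2 > 1 → not met
Not met: 1, 2, 3, 4, 6, 7, 8, 9, 10, 12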